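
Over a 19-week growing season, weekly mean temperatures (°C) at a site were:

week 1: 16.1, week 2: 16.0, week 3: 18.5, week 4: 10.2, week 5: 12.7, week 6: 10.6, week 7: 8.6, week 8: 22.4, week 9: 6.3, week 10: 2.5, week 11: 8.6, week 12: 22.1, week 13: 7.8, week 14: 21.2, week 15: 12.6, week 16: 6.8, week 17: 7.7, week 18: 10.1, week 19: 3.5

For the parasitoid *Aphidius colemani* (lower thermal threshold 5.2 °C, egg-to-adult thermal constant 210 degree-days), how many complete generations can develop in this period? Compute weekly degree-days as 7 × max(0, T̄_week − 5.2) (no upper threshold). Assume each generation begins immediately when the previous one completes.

4 generations

Weekly DD (7 × max(0, T̄ − 5.2)): 76.3, 75.6, 93.1, 35.0, 52.5, 37.8, 23.8, 120.4, 7.7, 0.0, 23.8, 118.3, 18.2, 112.0, 51.8, 11.2, 17.5, 34.3, 0.0.
Season total = 909.3 DD.
Complete generations = ⌊909.3 / 210⌋ = 4.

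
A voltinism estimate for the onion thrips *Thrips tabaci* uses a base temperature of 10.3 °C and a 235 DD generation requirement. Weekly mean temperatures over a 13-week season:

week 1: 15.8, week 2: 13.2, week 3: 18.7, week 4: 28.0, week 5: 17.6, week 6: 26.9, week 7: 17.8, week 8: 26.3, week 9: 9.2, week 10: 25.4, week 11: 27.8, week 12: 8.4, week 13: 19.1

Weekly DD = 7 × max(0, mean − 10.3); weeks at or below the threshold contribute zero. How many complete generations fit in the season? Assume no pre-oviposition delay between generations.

Weekly DD (7 × max(0, T̄ − 10.3)): 38.5, 20.3, 58.8, 123.9, 51.1, 116.2, 52.5, 112.0, 0.0, 105.7, 122.5, 0.0, 61.6.
Season total = 863.1 DD.
Complete generations = ⌊863.1 / 235⌋ = 3.

3 generations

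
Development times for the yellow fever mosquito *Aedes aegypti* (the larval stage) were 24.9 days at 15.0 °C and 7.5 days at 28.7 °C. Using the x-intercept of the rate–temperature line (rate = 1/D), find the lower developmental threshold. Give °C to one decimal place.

9.1 °C

Linear rate model ⇒ the product D·(T − T_b) is constant across temperatures.
24.9·(15.0 − T_b) = 7.5·(28.7 − T_b)
T_b = (24.9·15.0 − 7.5·28.7) / (24.9 − 7.5) = 158.25 / 17.4 = 9.095 °C ≈ 9.1 °C.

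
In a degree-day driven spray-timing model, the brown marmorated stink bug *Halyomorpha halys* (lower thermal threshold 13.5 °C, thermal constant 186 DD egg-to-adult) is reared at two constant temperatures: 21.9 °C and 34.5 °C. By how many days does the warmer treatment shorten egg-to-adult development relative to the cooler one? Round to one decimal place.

13.3 days

At 21.9 °C: 186 / (21.9 − 13.5) = 186 / 8.4 = 22.143 d.
At 34.5 °C: 186 / (34.5 − 13.5) = 186 / 21.0 = 8.857 d.
Difference = |22.143 − 8.857| = 13.286 ≈ 13.3 days.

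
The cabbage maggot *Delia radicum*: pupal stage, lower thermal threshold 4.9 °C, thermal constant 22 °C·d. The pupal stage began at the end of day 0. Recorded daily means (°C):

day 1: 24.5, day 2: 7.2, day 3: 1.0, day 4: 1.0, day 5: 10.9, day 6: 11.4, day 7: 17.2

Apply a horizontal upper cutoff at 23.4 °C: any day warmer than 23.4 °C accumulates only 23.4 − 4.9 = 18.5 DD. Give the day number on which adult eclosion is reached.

day 5

Daily DD above 4.9 °C (capped at 18.5): 18.5, 2.3, 0.0, 0.0, 6.0, 6.5, 12.3.
Cumulative: 18.5, 20.8, 20.8, 20.8, 26.8, 33.3, 45.6.
The total first reaches 22 DD on day 5.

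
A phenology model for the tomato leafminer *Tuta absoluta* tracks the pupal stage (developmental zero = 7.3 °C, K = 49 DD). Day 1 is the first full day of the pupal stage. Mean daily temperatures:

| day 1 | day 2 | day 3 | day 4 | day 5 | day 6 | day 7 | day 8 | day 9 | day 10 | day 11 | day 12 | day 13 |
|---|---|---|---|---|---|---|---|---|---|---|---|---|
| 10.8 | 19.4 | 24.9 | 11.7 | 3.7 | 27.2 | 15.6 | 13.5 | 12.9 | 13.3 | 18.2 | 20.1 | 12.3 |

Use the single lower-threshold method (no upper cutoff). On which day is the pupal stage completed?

Daily DD above 7.3 °C: 3.5, 12.1, 17.6, 4.4, 0.0, 19.9, 8.3, 6.2, 5.6, 6.0, 10.9, 12.8, 5.0.
Cumulative: 3.5, 15.6, 33.2, 37.6, 37.6, 57.5, 65.8, 72.0, 77.6, 83.6, 94.5, 107.3, 112.3.
The total first reaches 49 DD on day 6.

day 6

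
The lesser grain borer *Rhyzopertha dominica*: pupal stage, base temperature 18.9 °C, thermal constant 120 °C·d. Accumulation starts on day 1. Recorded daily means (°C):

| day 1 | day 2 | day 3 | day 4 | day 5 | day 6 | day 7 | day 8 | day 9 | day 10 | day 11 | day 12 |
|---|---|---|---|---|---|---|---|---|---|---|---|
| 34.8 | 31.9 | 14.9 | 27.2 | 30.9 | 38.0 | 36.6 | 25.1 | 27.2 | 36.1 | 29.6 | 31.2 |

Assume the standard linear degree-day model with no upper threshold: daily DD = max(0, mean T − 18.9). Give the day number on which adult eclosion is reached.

Daily DD above 18.9 °C: 15.9, 13.0, 0.0, 8.3, 12.0, 19.1, 17.7, 6.2, 8.3, 17.2, 10.7, 12.3.
Cumulative: 15.9, 28.9, 28.9, 37.2, 49.2, 68.3, 86.0, 92.2, 100.5, 117.7, 128.4, 140.7.
The total first reaches 120 DD on day 11.

day 11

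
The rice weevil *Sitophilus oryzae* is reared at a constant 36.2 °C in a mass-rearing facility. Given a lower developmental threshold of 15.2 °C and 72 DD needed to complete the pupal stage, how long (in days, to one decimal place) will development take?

Daily accumulation = 36.2 − 15.2 = 21.0 DD/day.
Duration = 72 / 21.0 = 3.429 ≈ 3.4 days.

3.4 days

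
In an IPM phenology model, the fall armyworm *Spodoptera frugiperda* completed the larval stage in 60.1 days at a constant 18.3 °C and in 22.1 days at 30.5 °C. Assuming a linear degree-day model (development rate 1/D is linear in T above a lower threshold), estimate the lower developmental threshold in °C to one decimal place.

Under the model K = D·(T − T_b), so D₁·(T₁ − T_b) = D₂·(T₂ − T_b).
60.1·(18.3 − T_b) = 22.1·(30.5 − T_b)
T_b = (60.1·18.3 − 22.1·30.5) / (60.1 − 22.1) = 425.78 / 38.0 = 11.205 °C ≈ 11.2 °C.

11.2 °C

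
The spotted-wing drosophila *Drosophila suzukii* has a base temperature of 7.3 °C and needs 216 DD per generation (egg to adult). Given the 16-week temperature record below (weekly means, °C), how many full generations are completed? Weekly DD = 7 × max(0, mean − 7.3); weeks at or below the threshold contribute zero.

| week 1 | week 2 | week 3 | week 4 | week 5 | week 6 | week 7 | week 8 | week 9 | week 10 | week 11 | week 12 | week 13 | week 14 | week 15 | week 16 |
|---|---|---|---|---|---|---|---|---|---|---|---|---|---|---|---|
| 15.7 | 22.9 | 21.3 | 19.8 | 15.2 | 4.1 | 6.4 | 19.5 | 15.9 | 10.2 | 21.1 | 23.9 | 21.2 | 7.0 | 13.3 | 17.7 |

4 generations

Weekly DD (7 × max(0, T̄ − 7.3)): 58.8, 109.2, 98.0, 87.5, 55.3, 0.0, 0.0, 85.4, 60.2, 20.3, 96.6, 116.2, 97.3, 0.0, 42.0, 72.8.
Season total = 999.6 DD.
Complete generations = ⌊999.6 / 216⌋ = 4.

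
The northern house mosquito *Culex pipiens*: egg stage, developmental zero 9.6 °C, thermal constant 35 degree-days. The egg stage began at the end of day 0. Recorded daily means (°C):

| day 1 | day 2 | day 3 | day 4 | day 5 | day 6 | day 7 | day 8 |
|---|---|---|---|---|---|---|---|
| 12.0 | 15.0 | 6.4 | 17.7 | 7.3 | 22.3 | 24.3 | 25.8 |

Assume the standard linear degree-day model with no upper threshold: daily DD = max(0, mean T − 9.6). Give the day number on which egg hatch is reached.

Daily DD above 9.6 °C: 2.4, 5.4, 0.0, 8.1, 0.0, 12.7, 14.7, 16.2.
Cumulative: 2.4, 7.8, 7.8, 15.9, 15.9, 28.6, 43.3, 59.5.
The total first reaches 35 DD on day 7.

day 7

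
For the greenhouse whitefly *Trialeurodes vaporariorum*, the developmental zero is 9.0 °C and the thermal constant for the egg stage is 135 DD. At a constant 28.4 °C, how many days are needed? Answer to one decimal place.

Daily accumulation = 28.4 − 9.0 = 19.4 DD/day.
Duration = 135 / 19.4 = 6.959 ≈ 7.0 days.

7.0 days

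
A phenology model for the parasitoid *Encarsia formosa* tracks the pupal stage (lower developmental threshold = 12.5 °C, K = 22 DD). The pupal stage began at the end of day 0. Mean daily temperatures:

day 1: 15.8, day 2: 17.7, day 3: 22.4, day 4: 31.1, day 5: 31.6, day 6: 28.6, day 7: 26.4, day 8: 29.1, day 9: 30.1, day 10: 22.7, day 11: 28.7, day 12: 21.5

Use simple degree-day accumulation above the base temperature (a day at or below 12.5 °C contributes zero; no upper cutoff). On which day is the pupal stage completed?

day 4

Daily DD above 12.5 °C: 3.3, 5.2, 9.9, 18.6, 19.1, 16.1, 13.9, 16.6, 17.6, 10.2, 16.2, 9.0.
Cumulative: 3.3, 8.5, 18.4, 37.0, 56.1, 72.2, 86.1, 102.7, 120.3, 130.5, 146.7, 155.7.
The total first reaches 22 DD on day 4.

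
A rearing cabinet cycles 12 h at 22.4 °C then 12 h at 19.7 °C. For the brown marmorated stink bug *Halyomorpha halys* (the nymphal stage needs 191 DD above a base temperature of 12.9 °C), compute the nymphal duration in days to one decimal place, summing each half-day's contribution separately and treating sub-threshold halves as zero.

Day half: max(0, 22.4 − 12.9) × 0.5 = 9.5 × 0.5 = 4.75 DD.
Night half: max(0, 19.7 − 12.9) × 0.5 = 6.8 × 0.5 = 3.40 DD.
Per 24 h: 8.15 DD/day.
Duration = 191 / 8.15 = 23.436 ≈ 23.4 days.

23.4 days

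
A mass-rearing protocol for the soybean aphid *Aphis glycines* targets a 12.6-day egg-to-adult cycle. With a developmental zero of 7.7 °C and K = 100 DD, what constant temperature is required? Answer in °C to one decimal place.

15.6 °C

Required daily accumulation = 100 / 12.6 = 7.937 DD/day.
T = T_base + 7.937 = 7.7 + 7.937 = 15.637 ≈ 15.6 °C.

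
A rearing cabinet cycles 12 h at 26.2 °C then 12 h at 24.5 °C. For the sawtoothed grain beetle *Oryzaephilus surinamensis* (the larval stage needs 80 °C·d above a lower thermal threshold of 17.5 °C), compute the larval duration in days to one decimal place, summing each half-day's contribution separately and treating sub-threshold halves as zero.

10.2 days

Day half: max(0, 26.2 − 17.5) × 0.5 = 8.7 × 0.5 = 4.35 DD.
Night half: max(0, 24.5 − 17.5) × 0.5 = 7.0 × 0.5 = 3.50 DD.
Per 24 h: 7.85 DD/day.
Duration = 80 / 7.85 = 10.191 ≈ 10.2 days.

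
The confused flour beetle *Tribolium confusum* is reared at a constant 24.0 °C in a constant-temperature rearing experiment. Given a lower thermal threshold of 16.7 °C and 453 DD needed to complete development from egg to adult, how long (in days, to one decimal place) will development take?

62.1 days

Daily accumulation = 24.0 − 16.7 = 7.3 DD/day.
Duration = 453 / 7.3 = 62.055 ≈ 62.1 days.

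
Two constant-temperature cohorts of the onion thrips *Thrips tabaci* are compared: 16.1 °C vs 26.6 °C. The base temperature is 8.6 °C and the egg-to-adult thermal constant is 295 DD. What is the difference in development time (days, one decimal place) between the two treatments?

At 16.1 °C: 295 / (16.1 − 8.6) = 295 / 7.5 = 39.333 d.
At 26.6 °C: 295 / (26.6 − 8.6) = 295 / 18.0 = 16.389 d.
Difference = |39.333 − 16.389| = 22.944 ≈ 22.9 days.

22.9 days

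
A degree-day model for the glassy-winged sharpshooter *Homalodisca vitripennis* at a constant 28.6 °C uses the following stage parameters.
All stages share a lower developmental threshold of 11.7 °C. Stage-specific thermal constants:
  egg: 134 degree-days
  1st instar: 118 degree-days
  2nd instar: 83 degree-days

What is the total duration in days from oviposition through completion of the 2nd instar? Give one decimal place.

Daily accumulation at 28.6 °C = 28.6 − 11.7 = 16.9 DD/day.
Total K = 134 + 118 + 83 = 335 DD.
Total duration = 335 / 16.9 = 19.822 ≈ 19.8 days.

19.8 days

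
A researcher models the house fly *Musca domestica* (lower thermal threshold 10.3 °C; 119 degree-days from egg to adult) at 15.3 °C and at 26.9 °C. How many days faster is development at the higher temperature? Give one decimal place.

At 15.3 °C: 119 / (15.3 − 10.3) = 119 / 5.0 = 23.800 d.
At 26.9 °C: 119 / (26.9 − 10.3) = 119 / 16.6 = 7.169 d.
Difference = |23.800 − 7.169| = 16.631 ≈ 16.6 days.

16.6 days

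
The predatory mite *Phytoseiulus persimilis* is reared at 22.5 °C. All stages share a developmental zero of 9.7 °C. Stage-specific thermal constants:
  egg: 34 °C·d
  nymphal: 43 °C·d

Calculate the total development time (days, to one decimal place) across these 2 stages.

6.0 days

Daily accumulation at 22.5 °C = 22.5 − 9.7 = 12.8 DD/day.
Total K = 34 + 43 = 77 DD.
Total duration = 77 / 12.8 = 6.016 ≈ 6.0 days.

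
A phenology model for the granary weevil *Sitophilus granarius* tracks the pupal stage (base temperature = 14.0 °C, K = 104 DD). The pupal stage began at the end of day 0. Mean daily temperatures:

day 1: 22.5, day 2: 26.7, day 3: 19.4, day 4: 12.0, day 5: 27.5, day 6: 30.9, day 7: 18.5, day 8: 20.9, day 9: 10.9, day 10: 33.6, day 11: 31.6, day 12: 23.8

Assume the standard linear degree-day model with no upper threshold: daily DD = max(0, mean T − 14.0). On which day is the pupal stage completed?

day 11

Daily DD above 14.0 °C: 8.5, 12.7, 5.4, 0.0, 13.5, 16.9, 4.5, 6.9, 0.0, 19.6, 17.6, 9.8.
Cumulative: 8.5, 21.2, 26.6, 26.6, 40.1, 57.0, 61.5, 68.4, 68.4, 88.0, 105.6, 115.4.
The total first reaches 104 DD on day 11.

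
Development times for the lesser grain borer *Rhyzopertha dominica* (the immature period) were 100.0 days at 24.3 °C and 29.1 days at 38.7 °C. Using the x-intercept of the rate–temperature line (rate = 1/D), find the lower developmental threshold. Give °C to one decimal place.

18.4 °C

Under the model K = D·(T − T_b), so D₁·(T₁ − T_b) = D₂·(T₂ − T_b).
100.0·(24.3 − T_b) = 29.1·(38.7 − T_b)
T_b = (100.0·24.3 − 29.1·38.7) / (100.0 − 29.1) = 1303.83 / 70.9 = 18.390 °C ≈ 18.4 °C.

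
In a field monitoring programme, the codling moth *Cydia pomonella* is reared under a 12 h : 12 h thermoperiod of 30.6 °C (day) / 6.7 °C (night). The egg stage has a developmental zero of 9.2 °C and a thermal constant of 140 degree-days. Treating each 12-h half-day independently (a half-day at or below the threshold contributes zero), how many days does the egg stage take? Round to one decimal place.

13.1 days

Day half: max(0, 30.6 − 9.2) × 0.5 = 21.4 × 0.5 = 10.70 DD.
Night half: max(0, 6.7 − 9.2) × 0.5 = 0.0 × 0.5 = 0.00 DD.
Per 24 h: 10.70 DD/day.
Duration = 140 / 10.70 = 13.084 ≈ 13.1 days.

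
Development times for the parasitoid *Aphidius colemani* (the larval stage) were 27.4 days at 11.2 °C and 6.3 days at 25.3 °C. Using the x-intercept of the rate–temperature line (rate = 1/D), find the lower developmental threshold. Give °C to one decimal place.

7.0 °C

Under the model K = D·(T − T_b), so D₁·(T₁ − T_b) = D₂·(T₂ − T_b).
27.4·(11.2 − T_b) = 6.3·(25.3 − T_b)
T_b = (27.4·11.2 − 6.3·25.3) / (27.4 − 6.3) = 147.49 / 21.1 = 6.990 °C ≈ 7.0 °C.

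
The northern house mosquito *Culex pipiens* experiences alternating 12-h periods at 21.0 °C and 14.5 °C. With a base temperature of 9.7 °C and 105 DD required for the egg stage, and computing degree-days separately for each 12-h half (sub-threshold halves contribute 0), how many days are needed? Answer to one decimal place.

Day half: max(0, 21.0 − 9.7) × 0.5 = 11.3 × 0.5 = 5.65 DD.
Night half: max(0, 14.5 − 9.7) × 0.5 = 4.8 × 0.5 = 2.40 DD.
Per 24 h: 8.05 DD/day.
Duration = 105 / 8.05 = 13.043 ≈ 13.0 days.

13.0 days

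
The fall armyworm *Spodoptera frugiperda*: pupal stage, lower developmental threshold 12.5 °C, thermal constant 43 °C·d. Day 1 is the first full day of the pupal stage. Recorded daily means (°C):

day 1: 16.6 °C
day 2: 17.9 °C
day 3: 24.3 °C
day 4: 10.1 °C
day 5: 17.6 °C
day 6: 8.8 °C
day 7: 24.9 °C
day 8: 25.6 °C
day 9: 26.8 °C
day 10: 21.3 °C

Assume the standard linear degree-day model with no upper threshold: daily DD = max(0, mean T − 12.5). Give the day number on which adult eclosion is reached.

day 8

Daily DD above 12.5 °C: 4.1, 5.4, 11.8, 0.0, 5.1, 0.0, 12.4, 13.1, 14.3, 8.8.
Cumulative: 4.1, 9.5, 21.3, 21.3, 26.4, 26.4, 38.8, 51.9, 66.2, 75.0.
The total first reaches 43 DD on day 8.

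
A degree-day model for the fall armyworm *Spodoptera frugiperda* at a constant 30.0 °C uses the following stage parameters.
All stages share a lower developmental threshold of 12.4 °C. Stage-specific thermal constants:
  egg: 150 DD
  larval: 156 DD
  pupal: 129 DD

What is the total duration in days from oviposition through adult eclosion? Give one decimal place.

Daily accumulation at 30.0 °C = 30.0 − 12.4 = 17.6 DD/day.
Total K = 150 + 156 + 129 = 435 DD.
Total duration = 435 / 17.6 = 24.716 ≈ 24.7 days.

24.7 days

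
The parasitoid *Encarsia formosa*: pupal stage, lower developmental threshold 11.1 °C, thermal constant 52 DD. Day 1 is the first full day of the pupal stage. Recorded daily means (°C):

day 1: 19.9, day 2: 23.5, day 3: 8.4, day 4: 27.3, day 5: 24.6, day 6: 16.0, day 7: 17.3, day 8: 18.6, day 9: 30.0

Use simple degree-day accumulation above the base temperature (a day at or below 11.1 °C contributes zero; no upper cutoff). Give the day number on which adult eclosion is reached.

Daily DD above 11.1 °C: 8.8, 12.4, 0.0, 16.2, 13.5, 4.9, 6.2, 7.5, 18.9.
Cumulative: 8.8, 21.2, 21.2, 37.4, 50.9, 55.8, 62.0, 69.5, 88.4.
The total first reaches 52 DD on day 6.

day 6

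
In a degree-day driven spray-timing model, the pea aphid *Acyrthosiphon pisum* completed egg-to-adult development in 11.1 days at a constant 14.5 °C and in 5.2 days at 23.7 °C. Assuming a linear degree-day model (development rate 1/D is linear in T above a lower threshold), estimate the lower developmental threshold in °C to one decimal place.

Equal thermal constants: D₁(T₁ − T_b) = D₂(T₂ − T_b).
11.1·(14.5 − T_b) = 5.2·(23.7 − T_b)
T_b = (11.1·14.5 − 5.2·23.7) / (11.1 − 5.2) = 37.71 / 5.9 = 6.392 °C ≈ 6.4 °C.

6.4 °C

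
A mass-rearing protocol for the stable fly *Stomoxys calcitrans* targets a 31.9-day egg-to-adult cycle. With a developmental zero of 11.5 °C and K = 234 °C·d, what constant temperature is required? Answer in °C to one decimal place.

Required daily accumulation = 234 / 31.9 = 7.335 DD/day.
T = T_base + 7.335 = 11.5 + 7.335 = 18.835 ≈ 18.8 °C.

18.8 °C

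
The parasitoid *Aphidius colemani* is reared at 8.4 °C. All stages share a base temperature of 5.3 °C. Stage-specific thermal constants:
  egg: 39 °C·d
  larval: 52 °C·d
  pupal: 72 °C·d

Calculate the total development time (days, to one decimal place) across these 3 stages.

52.6 days

Daily accumulation at 8.4 °C = 8.4 − 5.3 = 3.1 DD/day.
Total K = 39 + 52 + 72 = 163 DD.
Total duration = 163 / 3.1 = 52.581 ≈ 52.6 days.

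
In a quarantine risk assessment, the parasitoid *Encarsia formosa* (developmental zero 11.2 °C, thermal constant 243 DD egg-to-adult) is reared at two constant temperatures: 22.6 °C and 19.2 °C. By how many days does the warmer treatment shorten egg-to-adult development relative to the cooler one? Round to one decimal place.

9.1 days

At 22.6 °C: 243 / (22.6 − 11.2) = 243 / 11.4 = 21.316 d.
At 19.2 °C: 243 / (19.2 − 11.2) = 243 / 8.0 = 30.375 d.
Difference = |21.316 − 30.375| = 9.059 ≈ 9.1 days.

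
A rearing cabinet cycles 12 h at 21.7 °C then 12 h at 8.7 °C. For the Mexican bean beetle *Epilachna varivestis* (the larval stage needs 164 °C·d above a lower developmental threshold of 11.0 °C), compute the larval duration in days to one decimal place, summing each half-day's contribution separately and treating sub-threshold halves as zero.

Day half: max(0, 21.7 − 11.0) × 0.5 = 10.7 × 0.5 = 5.35 DD.
Night half: max(0, 8.7 − 11.0) × 0.5 = 0.0 × 0.5 = 0.00 DD.
Per 24 h: 5.35 DD/day.
Duration = 164 / 5.35 = 30.654 ≈ 30.7 days.

30.7 days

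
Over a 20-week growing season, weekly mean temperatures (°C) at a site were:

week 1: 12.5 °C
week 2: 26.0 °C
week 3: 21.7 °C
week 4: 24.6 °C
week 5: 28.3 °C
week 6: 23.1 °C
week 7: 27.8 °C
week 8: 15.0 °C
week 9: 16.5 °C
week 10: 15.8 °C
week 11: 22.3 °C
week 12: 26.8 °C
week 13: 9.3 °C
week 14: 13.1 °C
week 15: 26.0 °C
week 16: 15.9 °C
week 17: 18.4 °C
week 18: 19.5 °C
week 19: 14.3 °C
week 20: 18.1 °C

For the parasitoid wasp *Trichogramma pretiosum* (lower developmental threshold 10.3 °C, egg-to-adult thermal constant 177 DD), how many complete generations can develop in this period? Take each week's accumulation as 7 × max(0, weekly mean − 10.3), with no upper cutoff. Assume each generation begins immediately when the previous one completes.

Weekly DD (7 × max(0, T̄ − 10.3)): 15.4, 109.9, 79.8, 100.1, 126.0, 89.6, 122.5, 32.9, 43.4, 38.5, 84.0, 115.5, 0.0, 19.6, 109.9, 39.2, 56.7, 64.4, 28.0, 54.6.
Season total = 1330.0 DD.
Complete generations = ⌊1330.0 / 177⌋ = 7.

7 generations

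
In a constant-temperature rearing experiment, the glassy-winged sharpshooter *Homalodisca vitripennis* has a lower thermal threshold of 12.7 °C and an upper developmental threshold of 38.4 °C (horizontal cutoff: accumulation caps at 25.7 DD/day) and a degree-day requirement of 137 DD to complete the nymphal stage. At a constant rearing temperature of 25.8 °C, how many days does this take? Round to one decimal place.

10.5 days

Daily accumulation = 25.8 − 12.7 = 13.1 DD/day.
Duration = 137 / 13.1 = 10.458 ≈ 10.5 days.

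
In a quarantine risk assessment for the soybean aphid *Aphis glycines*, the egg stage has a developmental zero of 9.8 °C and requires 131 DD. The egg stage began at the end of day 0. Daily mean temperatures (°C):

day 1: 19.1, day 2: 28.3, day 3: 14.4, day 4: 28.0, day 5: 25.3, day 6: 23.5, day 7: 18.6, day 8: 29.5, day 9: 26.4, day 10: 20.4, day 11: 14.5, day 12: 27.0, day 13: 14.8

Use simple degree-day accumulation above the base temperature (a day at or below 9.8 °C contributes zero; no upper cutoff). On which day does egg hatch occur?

Daily DD above 9.8 °C: 9.3, 18.5, 4.6, 18.2, 15.5, 13.7, 8.8, 19.7, 16.6, 10.6, 4.7, 17.2, 5.0.
Cumulative: 9.3, 27.8, 32.4, 50.6, 66.1, 79.8, 88.6, 108.3, 124.9, 135.5, 140.2, 157.4, 162.4.
The total first reaches 131 DD on day 10.

day 10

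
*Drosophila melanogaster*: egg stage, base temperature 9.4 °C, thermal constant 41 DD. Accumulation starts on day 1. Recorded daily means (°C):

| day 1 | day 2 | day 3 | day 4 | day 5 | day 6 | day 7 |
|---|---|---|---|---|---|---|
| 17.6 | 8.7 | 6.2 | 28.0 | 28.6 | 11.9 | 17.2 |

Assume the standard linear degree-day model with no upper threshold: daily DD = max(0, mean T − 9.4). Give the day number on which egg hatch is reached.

day 5

Daily DD above 9.4 °C: 8.2, 0.0, 0.0, 18.6, 19.2, 2.5, 7.8.
Cumulative: 8.2, 8.2, 8.2, 26.8, 46.0, 48.5, 56.3.
The total first reaches 41 DD on day 5.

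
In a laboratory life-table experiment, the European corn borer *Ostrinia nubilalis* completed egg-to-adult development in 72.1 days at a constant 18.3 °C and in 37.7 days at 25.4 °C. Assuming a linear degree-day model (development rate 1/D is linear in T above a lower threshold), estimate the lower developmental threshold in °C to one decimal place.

10.5 °C

Equal thermal constants: D₁(T₁ − T_b) = D₂(T₂ − T_b).
72.1·(18.3 − T_b) = 37.7·(25.4 − T_b)
T_b = (72.1·18.3 − 37.7·25.4) / (72.1 − 37.7) = 361.85 / 34.4 = 10.519 °C ≈ 10.5 °C.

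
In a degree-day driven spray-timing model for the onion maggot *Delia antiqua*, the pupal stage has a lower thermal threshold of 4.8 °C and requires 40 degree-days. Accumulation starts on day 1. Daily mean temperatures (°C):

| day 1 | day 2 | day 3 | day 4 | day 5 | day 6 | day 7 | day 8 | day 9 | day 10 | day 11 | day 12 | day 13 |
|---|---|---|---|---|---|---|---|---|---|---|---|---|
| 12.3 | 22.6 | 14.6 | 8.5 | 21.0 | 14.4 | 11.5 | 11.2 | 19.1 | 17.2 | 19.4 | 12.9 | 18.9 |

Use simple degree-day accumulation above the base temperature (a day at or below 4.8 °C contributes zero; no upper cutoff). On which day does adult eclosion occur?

day 5

Daily DD above 4.8 °C: 7.5, 17.8, 9.8, 3.7, 16.2, 9.6, 6.7, 6.4, 14.3, 12.4, 14.6, 8.1, 14.1.
Cumulative: 7.5, 25.3, 35.1, 38.8, 55.0, 64.6, 71.3, 77.7, 92.0, 104.4, 119.0, 127.1, 141.2.
The total first reaches 40 DD on day 5.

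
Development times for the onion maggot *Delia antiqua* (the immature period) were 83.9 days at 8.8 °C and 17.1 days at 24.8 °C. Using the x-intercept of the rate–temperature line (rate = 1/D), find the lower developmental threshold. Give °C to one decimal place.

4.7 °C

Under the model K = D·(T − T_b), so D₁·(T₁ − T_b) = D₂·(T₂ − T_b).
83.9·(8.8 − T_b) = 17.1·(24.8 − T_b)
T_b = (83.9·8.8 − 17.1·24.8) / (83.9 − 17.1) = 314.24 / 66.8 = 4.704 °C ≈ 4.7 °C.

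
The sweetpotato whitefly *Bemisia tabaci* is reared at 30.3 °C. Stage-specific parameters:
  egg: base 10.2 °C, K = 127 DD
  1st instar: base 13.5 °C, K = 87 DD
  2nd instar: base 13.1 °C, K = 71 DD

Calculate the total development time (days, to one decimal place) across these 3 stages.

egg: 127 / (30.3 − 10.2) = 127 / 20.1 = 6.318 d.
1st instar: 87 / (30.3 − 13.5) = 87 / 16.8 = 5.179 d.
2nd instar: 71 / (30.3 − 13.1) = 71 / 17.2 = 4.128 d.
Sum = 15.625 ≈ 15.6 days.

15.6 days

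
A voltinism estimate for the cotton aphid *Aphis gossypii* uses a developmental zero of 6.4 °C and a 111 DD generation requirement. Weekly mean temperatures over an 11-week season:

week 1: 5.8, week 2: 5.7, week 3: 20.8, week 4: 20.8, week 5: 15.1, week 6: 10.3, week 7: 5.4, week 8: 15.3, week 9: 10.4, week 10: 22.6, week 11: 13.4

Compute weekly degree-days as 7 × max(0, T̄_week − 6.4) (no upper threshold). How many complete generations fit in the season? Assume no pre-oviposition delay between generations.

4 generations

Weekly DD (7 × max(0, T̄ − 6.4)): 0.0, 0.0, 100.8, 100.8, 60.9, 27.3, 0.0, 62.3, 28.0, 113.4, 49.0.
Season total = 542.5 DD.
Complete generations = ⌊542.5 / 111⌋ = 4.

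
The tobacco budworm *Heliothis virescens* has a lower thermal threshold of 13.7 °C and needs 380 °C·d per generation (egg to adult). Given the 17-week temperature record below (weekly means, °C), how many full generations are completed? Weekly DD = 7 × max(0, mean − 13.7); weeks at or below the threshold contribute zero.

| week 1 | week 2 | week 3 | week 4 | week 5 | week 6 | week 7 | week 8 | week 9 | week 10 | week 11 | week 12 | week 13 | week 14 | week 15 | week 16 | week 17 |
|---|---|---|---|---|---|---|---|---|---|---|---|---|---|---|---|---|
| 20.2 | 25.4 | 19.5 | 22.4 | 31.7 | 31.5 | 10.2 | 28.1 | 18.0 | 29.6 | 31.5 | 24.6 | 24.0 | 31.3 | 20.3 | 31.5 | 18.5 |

3 generations

Weekly DD (7 × max(0, T̄ − 13.7)): 45.5, 81.9, 40.6, 60.9, 126.0, 124.6, 0.0, 100.8, 30.1, 111.3, 124.6, 76.3, 72.1, 123.2, 46.2, 124.6, 33.6.
Season total = 1322.3 DD.
Complete generations = ⌊1322.3 / 380⌋ = 3.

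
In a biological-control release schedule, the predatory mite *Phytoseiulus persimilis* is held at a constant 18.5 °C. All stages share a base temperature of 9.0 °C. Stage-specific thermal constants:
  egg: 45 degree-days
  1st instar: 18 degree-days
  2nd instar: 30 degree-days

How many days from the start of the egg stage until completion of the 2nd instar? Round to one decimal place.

Daily accumulation at 18.5 °C = 18.5 − 9.0 = 9.5 DD/day.
Total K = 45 + 18 + 30 = 93 DD.
Total duration = 93 / 9.5 = 9.789 ≈ 9.8 days.

9.8 days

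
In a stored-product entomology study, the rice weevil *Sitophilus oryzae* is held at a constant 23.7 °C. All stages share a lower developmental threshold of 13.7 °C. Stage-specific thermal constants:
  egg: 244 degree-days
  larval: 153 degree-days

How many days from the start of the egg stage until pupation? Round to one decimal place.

Daily accumulation at 23.7 °C = 23.7 − 13.7 = 10.0 DD/day.
Total K = 244 + 153 = 397 DD.
Total duration = 397 / 10.0 = 39.700 ≈ 39.7 days.

39.7 days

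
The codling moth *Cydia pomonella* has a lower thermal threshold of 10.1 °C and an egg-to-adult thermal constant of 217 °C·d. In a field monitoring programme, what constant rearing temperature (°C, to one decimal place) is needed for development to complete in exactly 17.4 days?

Required daily accumulation = 217 / 17.4 = 12.471 DD/day.
T = T_base + 12.471 = 10.1 + 12.471 = 22.571 ≈ 22.6 °C.

22.6 °C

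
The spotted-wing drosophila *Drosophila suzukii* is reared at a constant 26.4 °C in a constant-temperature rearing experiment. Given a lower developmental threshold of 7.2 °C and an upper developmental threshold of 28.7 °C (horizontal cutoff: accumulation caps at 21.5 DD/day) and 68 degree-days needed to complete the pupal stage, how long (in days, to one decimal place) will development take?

Daily accumulation = 26.4 − 7.2 = 19.2 DD/day.
Duration = 68 / 19.2 = 3.542 ≈ 3.5 days.

3.5 days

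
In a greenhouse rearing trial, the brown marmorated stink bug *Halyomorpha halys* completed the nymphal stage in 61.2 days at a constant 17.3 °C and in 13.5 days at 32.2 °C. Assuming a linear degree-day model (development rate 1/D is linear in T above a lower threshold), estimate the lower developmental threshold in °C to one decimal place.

13.1 °C

Under the model K = D·(T − T_b), so D₁·(T₁ − T_b) = D₂·(T₂ − T_b).
61.2·(17.3 − T_b) = 13.5·(32.2 − T_b)
T_b = (61.2·17.3 − 13.5·32.2) / (61.2 − 13.5) = 624.06 / 47.7 = 13.083 °C ≈ 13.1 °C.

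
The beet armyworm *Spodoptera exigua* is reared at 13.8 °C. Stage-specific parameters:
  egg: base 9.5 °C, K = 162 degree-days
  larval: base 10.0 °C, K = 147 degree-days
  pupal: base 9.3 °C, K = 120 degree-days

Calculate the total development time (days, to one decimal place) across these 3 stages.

egg: 162 / (13.8 − 9.5) = 162 / 4.3 = 37.674 d.
larval: 147 / (13.8 − 10.0) = 147 / 3.8 = 38.684 d.
pupal: 120 / (13.8 − 9.3) = 120 / 4.5 = 26.667 d.
Sum = 103.025 ≈ 103.0 days.

103.0 days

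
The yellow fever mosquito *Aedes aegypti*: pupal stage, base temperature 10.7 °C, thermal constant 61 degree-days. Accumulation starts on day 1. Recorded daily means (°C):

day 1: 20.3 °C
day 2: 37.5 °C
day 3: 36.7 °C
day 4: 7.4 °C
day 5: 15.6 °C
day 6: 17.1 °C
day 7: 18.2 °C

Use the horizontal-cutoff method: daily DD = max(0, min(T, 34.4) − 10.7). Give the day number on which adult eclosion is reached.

Daily DD above 10.7 °C (capped at 23.7): 9.6, 23.7, 23.7, 0.0, 4.9, 6.4, 7.5.
Cumulative: 9.6, 33.3, 57.0, 57.0, 61.9, 68.3, 75.8.
The total first reaches 61 DD on day 5.

day 5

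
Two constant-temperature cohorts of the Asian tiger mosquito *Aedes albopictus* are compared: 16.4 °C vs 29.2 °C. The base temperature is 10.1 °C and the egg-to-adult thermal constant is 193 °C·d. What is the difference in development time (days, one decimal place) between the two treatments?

20.5 days

At 16.4 °C: 193 / (16.4 − 10.1) = 193 / 6.3 = 30.635 d.
At 29.2 °C: 193 / (29.2 − 10.1) = 193 / 19.1 = 10.105 d.
Difference = |30.635 − 10.105| = 20.530 ≈ 20.5 days.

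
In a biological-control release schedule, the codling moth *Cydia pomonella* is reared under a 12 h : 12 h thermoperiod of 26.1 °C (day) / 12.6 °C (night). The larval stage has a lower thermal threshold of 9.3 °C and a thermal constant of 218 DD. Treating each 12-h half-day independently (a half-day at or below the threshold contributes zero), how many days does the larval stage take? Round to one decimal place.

21.7 days

Day half: max(0, 26.1 − 9.3) × 0.5 = 16.8 × 0.5 = 8.40 DD.
Night half: max(0, 12.6 − 9.3) × 0.5 = 3.3 × 0.5 = 1.65 DD.
Per 24 h: 10.05 DD/day.
Duration = 218 / 10.05 = 21.692 ≈ 21.7 days.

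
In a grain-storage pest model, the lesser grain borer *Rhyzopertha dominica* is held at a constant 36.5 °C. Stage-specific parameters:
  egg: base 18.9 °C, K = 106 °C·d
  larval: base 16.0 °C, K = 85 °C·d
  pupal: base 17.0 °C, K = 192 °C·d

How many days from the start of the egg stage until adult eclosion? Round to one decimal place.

20.0 days

egg: 106 / (36.5 − 18.9) = 106 / 17.6 = 6.023 d.
larval: 85 / (36.5 − 16.0) = 85 / 20.5 = 4.146 d.
pupal: 192 / (36.5 − 17.0) = 192 / 19.5 = 9.846 d.
Sum = 20.015 ≈ 20.0 days.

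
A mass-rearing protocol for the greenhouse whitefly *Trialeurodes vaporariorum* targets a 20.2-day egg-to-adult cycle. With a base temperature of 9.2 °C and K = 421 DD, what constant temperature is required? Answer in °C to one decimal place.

Required daily accumulation = 421 / 20.2 = 20.842 DD/day.
T = T_base + 20.842 = 9.2 + 20.842 = 30.042 ≈ 30.0 °C.

30.0 °C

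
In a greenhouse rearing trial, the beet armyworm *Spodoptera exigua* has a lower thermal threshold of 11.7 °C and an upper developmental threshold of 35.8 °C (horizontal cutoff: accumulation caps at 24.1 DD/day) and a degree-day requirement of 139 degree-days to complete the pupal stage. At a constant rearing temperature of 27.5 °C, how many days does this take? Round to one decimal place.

Daily accumulation = 27.5 − 11.7 = 15.8 DD/day.
Duration = 139 / 15.8 = 8.797 ≈ 8.8 days.

8.8 days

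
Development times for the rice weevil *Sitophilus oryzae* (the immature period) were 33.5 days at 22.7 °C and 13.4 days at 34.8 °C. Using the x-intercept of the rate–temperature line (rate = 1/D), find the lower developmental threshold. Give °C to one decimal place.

14.6 °C

Linear rate model ⇒ the product D·(T − T_b) is constant across temperatures.
33.5·(22.7 − T_b) = 13.4·(34.8 − T_b)
T_b = (33.5·22.7 − 13.4·34.8) / (33.5 − 13.4) = 294.13 / 20.1 = 14.633 °C ≈ 14.6 °C.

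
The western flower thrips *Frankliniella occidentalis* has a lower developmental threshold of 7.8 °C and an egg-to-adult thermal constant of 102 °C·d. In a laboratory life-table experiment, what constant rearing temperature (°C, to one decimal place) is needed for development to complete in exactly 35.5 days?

10.7 °C

Required daily accumulation = 102 / 35.5 = 2.873 DD/day.
T = T_base + 2.873 = 7.8 + 2.873 = 10.673 ≈ 10.7 °C.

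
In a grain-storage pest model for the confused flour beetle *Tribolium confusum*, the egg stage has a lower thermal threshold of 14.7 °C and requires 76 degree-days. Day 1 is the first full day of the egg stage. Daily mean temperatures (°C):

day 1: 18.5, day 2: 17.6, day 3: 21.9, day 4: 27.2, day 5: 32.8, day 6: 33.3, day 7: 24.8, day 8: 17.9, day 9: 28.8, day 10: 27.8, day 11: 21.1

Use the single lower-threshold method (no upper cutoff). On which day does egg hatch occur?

day 8

Daily DD above 14.7 °C: 3.8, 2.9, 7.2, 12.5, 18.1, 18.6, 10.1, 3.2, 14.1, 13.1, 6.4.
Cumulative: 3.8, 6.7, 13.9, 26.4, 44.5, 63.1, 73.2, 76.4, 90.5, 103.6, 110.0.
The total first reaches 76 DD on day 8.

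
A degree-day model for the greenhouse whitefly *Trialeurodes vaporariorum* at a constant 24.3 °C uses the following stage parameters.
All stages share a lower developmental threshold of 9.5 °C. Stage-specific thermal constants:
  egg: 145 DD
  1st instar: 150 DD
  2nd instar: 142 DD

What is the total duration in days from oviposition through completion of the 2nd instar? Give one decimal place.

29.5 days

Daily accumulation at 24.3 °C = 24.3 − 9.5 = 14.8 DD/day.
Total K = 145 + 150 + 142 = 437 DD.
Total duration = 437 / 14.8 = 29.527 ≈ 29.5 days.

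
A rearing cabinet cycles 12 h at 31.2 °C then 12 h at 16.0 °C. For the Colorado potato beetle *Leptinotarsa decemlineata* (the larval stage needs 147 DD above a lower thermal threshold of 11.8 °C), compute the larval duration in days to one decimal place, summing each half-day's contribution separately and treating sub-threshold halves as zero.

Day half: max(0, 31.2 − 11.8) × 0.5 = 19.4 × 0.5 = 9.70 DD.
Night half: max(0, 16.0 − 11.8) × 0.5 = 4.2 × 0.5 = 2.10 DD.
Per 24 h: 11.80 DD/day.
Duration = 147 / 11.80 = 12.458 ≈ 12.5 days.

12.5 days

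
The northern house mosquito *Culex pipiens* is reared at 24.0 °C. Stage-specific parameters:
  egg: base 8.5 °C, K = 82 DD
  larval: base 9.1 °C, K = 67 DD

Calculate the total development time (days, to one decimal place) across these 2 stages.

egg: 82 / (24.0 − 8.5) = 82 / 15.5 = 5.290 d.
larval: 67 / (24.0 − 9.1) = 67 / 14.9 = 4.497 d.
Sum = 9.787 ≈ 9.8 days.

9.8 days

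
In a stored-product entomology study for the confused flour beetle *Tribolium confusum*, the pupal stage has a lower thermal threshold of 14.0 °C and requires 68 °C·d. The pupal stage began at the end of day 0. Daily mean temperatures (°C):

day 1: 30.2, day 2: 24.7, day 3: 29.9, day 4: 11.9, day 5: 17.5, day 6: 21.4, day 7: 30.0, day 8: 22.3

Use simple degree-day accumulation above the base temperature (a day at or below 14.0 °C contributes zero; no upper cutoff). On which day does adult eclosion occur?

day 7

Daily DD above 14.0 °C: 16.2, 10.7, 15.9, 0.0, 3.5, 7.4, 16.0, 8.3.
Cumulative: 16.2, 26.9, 42.8, 42.8, 46.3, 53.7, 69.7, 78.0.
The total first reaches 68 DD on day 7.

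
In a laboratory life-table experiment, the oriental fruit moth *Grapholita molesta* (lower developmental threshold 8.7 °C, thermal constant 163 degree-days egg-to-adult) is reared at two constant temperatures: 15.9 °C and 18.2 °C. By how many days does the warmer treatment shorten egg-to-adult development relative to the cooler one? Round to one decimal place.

5.5 days

At 15.9 °C: 163 / (15.9 − 8.7) = 163 / 7.2 = 22.639 d.
At 18.2 °C: 163 / (18.2 − 8.7) = 163 / 9.5 = 17.158 d.
Difference = |22.639 − 17.158| = 5.481 ≈ 5.5 days.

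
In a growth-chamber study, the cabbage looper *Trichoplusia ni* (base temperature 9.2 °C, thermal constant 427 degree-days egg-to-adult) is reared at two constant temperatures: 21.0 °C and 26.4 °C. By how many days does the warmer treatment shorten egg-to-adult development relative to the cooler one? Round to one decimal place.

11.4 days

At 21.0 °C: 427 / (21.0 − 9.2) = 427 / 11.8 = 36.186 d.
At 26.4 °C: 427 / (26.4 − 9.2) = 427 / 17.2 = 24.826 d.
Difference = |36.186 − 24.826| = 11.361 ≈ 11.4 days.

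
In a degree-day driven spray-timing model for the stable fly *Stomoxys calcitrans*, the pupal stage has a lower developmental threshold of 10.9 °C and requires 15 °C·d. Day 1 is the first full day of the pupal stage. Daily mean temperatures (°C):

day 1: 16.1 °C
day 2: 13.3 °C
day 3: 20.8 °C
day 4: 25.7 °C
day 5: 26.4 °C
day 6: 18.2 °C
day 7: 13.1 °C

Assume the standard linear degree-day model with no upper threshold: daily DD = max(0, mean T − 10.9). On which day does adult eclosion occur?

day 3

Daily DD above 10.9 °C: 5.2, 2.4, 9.9, 14.8, 15.5, 7.3, 2.2.
Cumulative: 5.2, 7.6, 17.5, 32.3, 47.8, 55.1, 57.3.
The total first reaches 15 DD on day 3.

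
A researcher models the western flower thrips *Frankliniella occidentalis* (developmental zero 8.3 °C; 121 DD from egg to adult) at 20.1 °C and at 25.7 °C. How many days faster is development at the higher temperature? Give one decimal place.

At 20.1 °C: 121 / (20.1 − 8.3) = 121 / 11.8 = 10.254 d.
At 25.7 °C: 121 / (25.7 − 8.3) = 121 / 17.4 = 6.954 d.
Difference = |10.254 − 6.954| = 3.300 ≈ 3.3 days.

3.3 days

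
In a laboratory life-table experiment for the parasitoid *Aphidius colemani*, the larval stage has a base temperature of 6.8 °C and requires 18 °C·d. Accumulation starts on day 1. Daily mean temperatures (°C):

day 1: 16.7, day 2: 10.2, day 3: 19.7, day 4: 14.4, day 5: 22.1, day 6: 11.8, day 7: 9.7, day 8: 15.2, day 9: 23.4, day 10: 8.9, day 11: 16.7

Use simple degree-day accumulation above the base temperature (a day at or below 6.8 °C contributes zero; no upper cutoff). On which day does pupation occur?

Daily DD above 6.8 °C: 9.9, 3.4, 12.9, 7.6, 15.3, 5.0, 2.9, 8.4, 16.6, 2.1, 9.9.
Cumulative: 9.9, 13.3, 26.2, 33.8, 49.1, 54.1, 57.0, 65.4, 82.0, 84.1, 94.0.
The total first reaches 18 DD on day 3.

day 3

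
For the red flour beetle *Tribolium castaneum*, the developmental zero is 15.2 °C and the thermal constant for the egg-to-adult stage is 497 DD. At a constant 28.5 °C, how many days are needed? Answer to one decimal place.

Daily accumulation = 28.5 − 15.2 = 13.3 DD/day.
Duration = 497 / 13.3 = 37.368 ≈ 37.4 days.

37.4 days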